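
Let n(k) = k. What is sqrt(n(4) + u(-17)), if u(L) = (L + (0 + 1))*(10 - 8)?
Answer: 2*I*sqrt(7) ≈ 5.2915*I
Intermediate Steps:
u(L) = 2 + 2*L (u(L) = (L + 1)*2 = (1 + L)*2 = 2 + 2*L)
sqrt(n(4) + u(-17)) = sqrt(4 + (2 + 2*(-17))) = sqrt(4 + (2 - 34)) = sqrt(4 - 32) = sqrt(-28) = 2*I*sqrt(7)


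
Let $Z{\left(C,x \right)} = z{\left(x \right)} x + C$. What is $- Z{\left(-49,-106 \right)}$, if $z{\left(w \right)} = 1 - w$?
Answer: $11391$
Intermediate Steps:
$Z{\left(C,x \right)} = C + x \left(1 - x\right)$ ($Z{\left(C,x \right)} = \left(1 - x\right) x + C = x \left(1 - x\right) + C = C + x \left(1 - x\right)$)
$- Z{\left(-49,-106 \right)} = - (-49 - - 106 \left(-1 - 106\right)) = - (-49 - \left(-106\right) \left(-107\right)) = - (-49 - 11342) = \left(-1\right) \left(-11391\right) = 11391$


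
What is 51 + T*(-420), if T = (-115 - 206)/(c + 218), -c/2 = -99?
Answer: 39009/104 ≈ 375.09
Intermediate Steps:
c = 198 (c = -2*(-99) = 198)
T = -321/416 (T = (-115 - 206)/(198 + 218) = -321/416 ≈ -0.77164)
51 + T*(-420) = 51 - 321/416*(-420) = 51 + 33705/104 = 39009/104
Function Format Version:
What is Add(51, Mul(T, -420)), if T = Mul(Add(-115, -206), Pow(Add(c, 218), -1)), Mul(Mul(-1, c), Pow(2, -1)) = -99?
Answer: Rational(39009, 104) ≈ 375.09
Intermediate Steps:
c = 198 (c = Mul(-2, -99) = 198)
T = Rational(-321, 416) (T = Mul(Add(-115, -206), Pow(Add(198, 218), -1)) = Mul(-321, Pow(416, -1)) = Mul(-321, Rational(1, 416)) = Rational(-321, 416) ≈ -0.77164)
Add(51, Mul(T, -420)) = Add(51, Mul(Rational(-321, 416), -420)) = Add(51, Rational(33705, 104)) = Rational(39009, 104)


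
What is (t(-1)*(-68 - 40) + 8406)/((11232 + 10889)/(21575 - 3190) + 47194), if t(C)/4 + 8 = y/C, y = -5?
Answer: 59457090/289227937 ≈ 0.20557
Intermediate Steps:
t(C) = -32 - 20/C (t(C) = -32 + 4*(-5/C) = -32 - 20/C)
(t(-1)*(-68 - 40) + 8406)/((11232 + 10889)/(21575 - 3190) + 47194) = ((-32 - 20/(-1))*(-68 - 40) + 8406)/((11232 + 10889)/(21575 - 3190) + 47194) = ((-32 - 20*(-1))*(-108) + 8406)/(22121/18385 + 47194) = ((-32 + 20)*(-108) + 8406)/(22121*(1/18385) + 47194) = (-12*(-108) + 8406)/(22121/18385 + 47194) = (1296 + 8406)/(867683811/18385) = 9702*(18385/867683811) = 59457090/289227937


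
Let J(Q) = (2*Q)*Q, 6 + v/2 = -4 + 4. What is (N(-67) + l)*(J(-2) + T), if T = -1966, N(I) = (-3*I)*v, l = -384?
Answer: 5474568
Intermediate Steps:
v = -12 (v = -12 + 2*(-4 + 4) = -12 + 2*0 = -12 + 0 = -12)
J(Q) = 2*Q**2
N(I) = 36*I (N(I) = -3*I*(-12) = 36*I)
(N(-67) + l)*(J(-2) + T) = (36*(-67) - 384)*(2*(-2)**2 - 1966) = (-2412 - 384)*(2*4 - 1966) = -2796*(8 - 1966) = -2796*(-1958) = 5474568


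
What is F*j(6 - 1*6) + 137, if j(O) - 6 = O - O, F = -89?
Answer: -397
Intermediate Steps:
j(O) = 6 (j(O) = 6 + (O - O) = 6 + 0 = 6)
F*j(6 - 1*6) + 137 = -89*6 + 137 = -534 + 137 = -397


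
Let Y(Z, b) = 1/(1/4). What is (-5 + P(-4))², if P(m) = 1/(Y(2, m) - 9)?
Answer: 676/25 ≈ 27.040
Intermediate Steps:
Y(Z, b) = 4 (Y(Z, b) = 1/(¼) = 4)
P(m) = -⅕ (P(m) = 1/(4 - 9) = 1/(-5) = -⅕)
(-5 + P(-4))² = (-5 - ⅕)² = (-26/5)² = 676/25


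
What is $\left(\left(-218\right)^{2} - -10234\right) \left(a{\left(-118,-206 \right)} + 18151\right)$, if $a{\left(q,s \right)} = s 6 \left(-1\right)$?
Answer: $1119754346$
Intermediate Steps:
$a{\left(q,s \right)} = - 6 s$ ($a{\left(q,s \right)} = 6 s \left(-1\right) = - 6 s$)
$\left(\left(-218\right)^{2} - -10234\right) \left(a{\left(-118,-206 \right)} + 18151\right) = \left(\left(-218\right)^{2} - -10234\right) \left(\left(-6\right) \left(-206\right) + 18151\right) = \left(47524 + 10234\right) \left(1236 + 18151\right) = 57758 \cdot 19387 = 1119754346$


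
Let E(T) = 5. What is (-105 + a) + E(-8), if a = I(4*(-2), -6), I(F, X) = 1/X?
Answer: -601/6 ≈ -100.17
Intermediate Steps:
a = -1/6 (a = 1/(-6) = -1/6 ≈ -0.16667)
(-105 + a) + E(-8) = (-105 - 1/6) + 5 = -631/6 + 5 = -601/6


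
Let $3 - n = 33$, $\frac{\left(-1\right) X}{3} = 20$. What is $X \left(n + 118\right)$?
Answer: $-5280$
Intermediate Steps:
$X = -60$ ($X = \left(-3\right) 20 = -60$)
$n = -30$ ($n = 3 - 33 = -30$)
$X \left(n + 118\right) = - 60 \left(-30 + 118\right) = \left(-60\right) 88 = -5280$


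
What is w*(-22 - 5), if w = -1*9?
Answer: 243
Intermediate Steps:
w = -9
w*(-22 - 5) = -9*(-22 - 5) = -9*(-27) = 243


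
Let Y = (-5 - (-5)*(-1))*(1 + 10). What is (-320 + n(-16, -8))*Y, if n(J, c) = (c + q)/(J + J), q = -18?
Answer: 280885/8 ≈ 35111.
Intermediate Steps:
Y = -110 (Y = (-5 - 1*5)*11 = (-5 - 5)*11 = -10*11 = -110)
n(J, c) = (-18 + c)/(2*J) (n(J, c) = (c - 18)/(J + J) = (-18 + c)/((2*J)) = (-18 + c)*(1/(2*J)) = (-18 + c)/(2*J))
(-320 + n(-16, -8))*Y = (-320 + (½)*(-18 - 8)/(-16))*(-110) = (-320 + (½)*(-1/16)*(-26))*(-110) = (-320 + 13/16)*(-110) = -5107/16*(-110) = 280885/8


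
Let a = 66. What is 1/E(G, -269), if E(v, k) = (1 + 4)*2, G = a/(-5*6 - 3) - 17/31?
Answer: 1/10 ≈ 0.10000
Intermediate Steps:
G = -79/31 (G = 66/(-5*6 - 3) - 17/31 = 66/(-30 - 3) - 17*1/31 = 66/(-33) - 17/31 = 66*(-1/33) - 17/31 = -2 - 17/31 = -79/31 ≈ -2.5484)
E(v, k) = 10 (E(v, k) = 5*2 = 10)
1/E(G, -269) = 1/10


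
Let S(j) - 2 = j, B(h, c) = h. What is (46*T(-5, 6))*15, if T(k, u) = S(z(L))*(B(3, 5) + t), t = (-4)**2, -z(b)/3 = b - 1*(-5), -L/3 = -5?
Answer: -760380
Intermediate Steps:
L = 15 (L = -3*(-5) = 15)
z(b) = -15 - 3*b (z(b) = -3*(b - 1*(-5)) = -3*(b + 5) = -3*(5 + b) = -15 - 3*b)
S(j) = 2 + j
t = 16
T(k, u) = -1102 (T(k, u) = (2 + (-15 - 3*15))*(3 + 16) = (2 + (-15 - 45))*19 = (2 - 60)*19 = -58*19 = -1102)
(46*T(-5, 6))*15 = (46*(-1102))*15 = -50692*15 = -760380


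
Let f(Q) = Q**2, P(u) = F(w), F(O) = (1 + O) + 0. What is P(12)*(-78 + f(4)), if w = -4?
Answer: 186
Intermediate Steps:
F(O) = 1 + O
P(u) = -3 (P(u) = 1 - 4 = -3)
P(12)*(-78 + f(4)) = -3*(-78 + 4**2) = -3*(-78 + 16) = -3*(-62) = 186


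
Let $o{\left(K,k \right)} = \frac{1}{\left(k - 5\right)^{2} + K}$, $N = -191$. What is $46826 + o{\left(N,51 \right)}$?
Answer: $\frac{90140051}{1925} \approx 46826.0$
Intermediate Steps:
$o{\left(K,k \right)} = \frac{1}{K + \left(-5 + k\right)^{2}}$ ($o{\left(K,k \right)} = \frac{1}{\left(-5 + k\right)^{2} + K} = \frac{1}{K + \left(-5 + k\right)^{2}}$)
$46826 + o{\left(N,51 \right)} = 46826 + \frac{1}{-191 + \left(-5 + 51\right)^{2}} = 46826 + \frac{1}{-191 + 46^{2}} = 46826 + \frac{1}{-191 + 2116} = 46826 + \frac{1}{1925} = \frac{90140051}{1925}$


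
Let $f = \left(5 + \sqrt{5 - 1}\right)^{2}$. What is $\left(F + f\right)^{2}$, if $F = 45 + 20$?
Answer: $12996$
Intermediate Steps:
$F = 65$
$f = 49$ ($f = \left(5 + \sqrt{4}\right)^{2} = \left(5 + 2\right)^{2} = 7^{2} = 49$)
$\left(F + f\right)^{2} = \left(65 + 49\right)^{2} = 114^{2} = 12996$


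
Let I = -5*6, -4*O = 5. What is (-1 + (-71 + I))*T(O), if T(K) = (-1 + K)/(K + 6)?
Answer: 918/19 ≈ 48.316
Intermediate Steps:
O = -5/4 (O = -¼*5 = -5/4 ≈ -1.2500)
T(K) = (-1 + K)/(6 + K)
I = -30
(-1 + (-71 + I))*T(O) = (-1 + (-71 - 30))*((-1 - 5/4)/(6 - 5/4)) = (-1 - 101)*(-9/4/(19/4)) = -408*(-9)/(19*4) = -102*(-9/19) = 918/19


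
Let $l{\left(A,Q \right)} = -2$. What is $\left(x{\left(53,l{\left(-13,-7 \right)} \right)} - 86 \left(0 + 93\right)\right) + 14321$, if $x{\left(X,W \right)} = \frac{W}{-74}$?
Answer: $\frac{233952}{37} \approx 6323.0$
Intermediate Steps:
$x{\left(X,W \right)} = - \frac{W}{74}$ ($x{\left(X,W \right)} = W \left(- \frac{1}{74}\right) = - \frac{W}{74}$)
$\left(x{\left(53,l{\left(-13,-7 \right)} \right)} - 86 \left(0 + 93\right)\right) + 14321 = \left(\left(- \frac{1}{74}\right) \left(-2\right) - 86 \left(0 + 93\right)\right) + 14321 = \left(\frac{1}{37} - 7998\right) + 14321 = - \frac{295925}{37} + 14321 = \frac{233952}{37}$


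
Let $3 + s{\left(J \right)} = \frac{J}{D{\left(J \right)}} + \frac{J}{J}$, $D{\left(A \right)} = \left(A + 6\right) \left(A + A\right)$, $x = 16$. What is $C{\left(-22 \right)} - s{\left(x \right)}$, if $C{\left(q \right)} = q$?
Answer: $- \frac{881}{44} \approx -20.023$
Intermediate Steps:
$D{\left(A \right)} = 2 A \left(6 + A\right)$ ($D{\left(A \right)} = \left(6 + A\right) 2 A = 2 A \left(6 + A\right)$)
$s{\left(J \right)} = -2 + \frac{1}{2 \left(6 + J\right)}$ ($s{\left(J \right)} = -3 + \left(\frac{J}{2 J \left(6 + J\right)} + \frac{J}{J}\right) = -3 + \left(J \frac{1}{2 J \left(6 + J\right)} + 1\right) = -3 + \left(\frac{1}{2 \left(6 + J\right)} + 1\right) = -3 + \left(1 + \frac{1}{2 \left(6 + J\right)}\right) = -2 + \frac{1}{2 \left(6 + J\right)}$)
$C{\left(-22 \right)} - s{\left(x \right)} = -22 - \frac{-23 - 64}{2 \left(6 + 16\right)} = -22 - \frac{-23 - 64}{2 \cdot 22} = -22 - \frac{1}{2} \cdot \frac{1}{22} \left(-87\right) = -22 - - \frac{87}{44} = -22 + \frac{87}{44} = - \frac{881}{44}$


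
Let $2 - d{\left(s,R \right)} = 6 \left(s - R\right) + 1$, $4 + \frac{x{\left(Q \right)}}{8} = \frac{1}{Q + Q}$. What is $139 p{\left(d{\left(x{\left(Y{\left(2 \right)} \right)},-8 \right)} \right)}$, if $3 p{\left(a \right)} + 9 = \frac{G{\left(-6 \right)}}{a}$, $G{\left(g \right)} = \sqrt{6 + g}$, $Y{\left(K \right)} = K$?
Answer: $-417$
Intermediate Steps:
$x{\left(Q \right)} = -32 + \frac{4}{Q}$ ($x{\left(Q \right)} = -32 + \frac{8}{Q + Q} = -32 + \frac{8}{2 Q} = -32 + 8 \frac{1}{2 Q} = -32 + \frac{4}{Q}$)
$d{\left(s,R \right)} = 1 - 6 s + 6 R$ ($d{\left(s,R \right)} = 2 - \left(6 \left(s - R\right) + 1\right) = 2 - \left(\left(- 6 R + 6 s\right) + 1\right) = 2 - \left(1 - 6 R + 6 s\right) = 1 - 6 s + 6 R$)
$p{\left(a \right)} = -3$ ($p{\left(a \right)} = -3 + \frac{\sqrt{6 - 6} \frac{1}{a}}{3} = -3 + \frac{\sqrt{0} \frac{1}{a}}{3} = -3 + \frac{0 \frac{1}{a}}{3} = -3 + \frac{1}{3} \cdot 0 = -3 + 0 = -3$)
$139 p{\left(d{\left(x{\left(Y{\left(2 \right)} \right)},-8 \right)} \right)} = 139 \left(-3\right) = -417$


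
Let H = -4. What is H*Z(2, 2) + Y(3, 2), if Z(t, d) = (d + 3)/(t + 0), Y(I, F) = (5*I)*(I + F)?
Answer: 65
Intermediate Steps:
Y(I, F) = 5*I*(F + I) (Y(I, F) = (5*I)*(F + I) = 5*I*(F + I))
Z(t, d) = (3 + d)/t
H*Z(2, 2) + Y(3, 2) = -4*(3 + 2)/2 + 5*3*(2 + 3) = -2*5 + 5*3*5 = -4*5/2 + 75 = -10 + 75 = 65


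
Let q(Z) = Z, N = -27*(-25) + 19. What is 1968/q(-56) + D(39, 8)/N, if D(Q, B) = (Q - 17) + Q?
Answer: -170297/4858 ≈ -35.055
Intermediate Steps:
N = 694 (N = 675 + 19 = 694)
D(Q, B) = -17 + 2*Q (D(Q, B) = (-17 + Q) + Q = -17 + 2*Q)
1968/q(-56) + D(39, 8)/N = 1968/(-56) + (-17 + 2*39)/694 = 1968*(-1/56) + (-17 + 78)*(1/694) = -246/7 + 61*(1/694) = -246/7 + 61/694 = -170297/4858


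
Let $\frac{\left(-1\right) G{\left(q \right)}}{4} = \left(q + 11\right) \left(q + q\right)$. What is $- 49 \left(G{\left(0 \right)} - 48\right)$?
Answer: $2352$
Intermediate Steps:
$G{\left(q \right)} = - 8 q \left(11 + q\right)$ ($G{\left(q \right)} = - 4 \left(q + 11\right) \left(q + q\right) = - 4 \left(11 + q\right) 2 q = - 4 \cdot 2 q \left(11 + q\right) = - 8 q \left(11 + q\right)$)
$- 49 \left(G{\left(0 \right)} - 48\right) = - 49 \left(\left(-8\right) 0 \left(11 + 0\right) - 48\right) = - 49 \left(\left(-8\right) 0 \cdot 11 - 48\right) = - 49 \left(0 - 48\right) = \left(-49\right) \left(-48\right) = 2352$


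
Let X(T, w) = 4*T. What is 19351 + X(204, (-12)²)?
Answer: 20167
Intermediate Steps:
19351 + X(204, (-12)²) = 19351 + 4*204 = 19351 + 816 = 20167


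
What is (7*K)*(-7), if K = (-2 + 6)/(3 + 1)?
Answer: -49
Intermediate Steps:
K = 1 (K = 4/4 = 4*(1/4) = 1)
(7*K)*(-7) = (7*1)*(-7) = 7*(-7) = -49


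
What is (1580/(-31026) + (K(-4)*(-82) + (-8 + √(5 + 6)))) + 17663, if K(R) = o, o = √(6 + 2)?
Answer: 273881225/15513 + √11 - 164*√2 ≈ 17426.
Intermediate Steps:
o = 2*√2 (o = √8 = 2*√2 ≈ 2.8284)
K(R) = 2*√2
(1580/(-31026) + (K(-4)*(-82) + (-8 + √(5 + 6)))) + 17663 = (1580/(-31026) + ((2*√2)*(-82) + (-8 + √(5 + 6)))) + 17663 = (1580*(-1/31026) + (-164*√2 + (-8 + √11))) + 17663 = (-790/15513 + (-8 + √11 - 164*√2)) + 17663 = (-124894/15513 + √11 - 164*√2) + 17663 = 273881225/15513 + √11 - 164*√2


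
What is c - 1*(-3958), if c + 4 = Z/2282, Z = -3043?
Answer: 9019985/2282 ≈ 3952.7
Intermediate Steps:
c = -12171/2282 (c = -4 - 3043/2282 = -12171/2282 ≈ -5.3335)
c - 1*(-3958) = -12171/2282 - 1*(-3958) = -12171/2282 + 3958 = 9019985/2282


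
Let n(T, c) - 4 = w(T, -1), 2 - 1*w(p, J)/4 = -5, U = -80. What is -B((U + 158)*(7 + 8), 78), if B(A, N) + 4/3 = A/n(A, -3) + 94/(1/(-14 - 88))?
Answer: 458533/48 ≈ 9552.8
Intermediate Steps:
w(p, J) = 28 (w(p, J) = 8 - 4*(-5) = 8 + 20 = 28)
n(T, c) = 32 (n(T, c) = 4 + 28 = 32)
B(A, N) = -28768/3 + A/32 (B(A, N) = -4/3 + (A/32 + 94/(1/(-14 - 88))) = -4/3 + (A*(1/32) + 94/(1/(-102))) = -4/3 + (A/32 + 94/(-1/102)) = -4/3 + (A/32 + 94*(-102)) = -4/3 + (A/32 - 9588) = -4/3 + (-9588 + A/32) = -28768/3 + A/32)
-B((U + 158)*(7 + 8), 78) = -(-28768/3 + ((-80 + 158)*(7 + 8))/32) = -(-28768/3 + (78*15)/32) = -(-28768/3 + (1/32)*1170) = -(-28768/3 + 585/16) = -1*(-458533/48) = 458533/48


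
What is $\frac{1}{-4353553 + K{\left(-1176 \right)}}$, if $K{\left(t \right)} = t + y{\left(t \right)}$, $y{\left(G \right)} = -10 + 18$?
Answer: $- \frac{1}{4354721} \approx -2.2964 \cdot 10^{-7}$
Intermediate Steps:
$y{\left(G \right)} = 8$
$K{\left(t \right)} = 8 + t$ ($K{\left(t \right)} = t + 8 = 8 + t$)
$\frac{1}{-4353553 + K{\left(-1176 \right)}} = \frac{1}{-4353553 + \left(8 - 1176\right)} = \frac{1}{-4353553 - 1168} = \frac{1}{-4354721} = - \frac{1}{4354721}$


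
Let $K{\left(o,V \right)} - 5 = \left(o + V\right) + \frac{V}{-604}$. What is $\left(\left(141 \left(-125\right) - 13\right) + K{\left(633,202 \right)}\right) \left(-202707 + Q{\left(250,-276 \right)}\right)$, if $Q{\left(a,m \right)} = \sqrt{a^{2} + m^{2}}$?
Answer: $\frac{1028352273579}{302} - \frac{5073097 \sqrt{34669}}{151} \approx 3.3989 \cdot 10^{9}$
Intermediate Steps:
$K{\left(o,V \right)} = 5 + o + \frac{603 V}{604}$ ($K{\left(o,V \right)} = 5 + \left(\left(o + V\right) + \frac{V}{-604}\right) = 5 + \left(\left(V + o\right) + V \left(- \frac{1}{604}\right)\right) = 5 + \left(\left(V + o\right) - \frac{V}{604}\right) = 5 + \left(o + \frac{603 V}{604}\right) = 5 + o + \frac{603 V}{604}$)
$\left(\left(141 \left(-125\right) - 13\right) + K{\left(633,202 \right)}\right) \left(-202707 + Q{\left(250,-276 \right)}\right) = \left(\left(141 \left(-125\right) - 13\right) + \left(5 + 633 + \frac{603}{604} \cdot 202\right)\right) \left(-202707 + \sqrt{250^{2} + \left(-276\right)^{2}}\right) = \left(\left(-17625 - 13\right) + \left(5 + 633 + \frac{60903}{302}\right)\right) \left(-202707 + \sqrt{62500 + 76176}\right) = \left(-17638 + \frac{253579}{302}\right) \left(-202707 + \sqrt{138676}\right) = - \frac{5073097 \left(-202707 + 2 \sqrt{34669}\right)}{302} = \frac{1028352273579}{302} - \frac{5073097 \sqrt{34669}}{151}$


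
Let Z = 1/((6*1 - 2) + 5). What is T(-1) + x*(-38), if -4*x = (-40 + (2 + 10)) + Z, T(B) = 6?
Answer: -4661/18 ≈ -258.94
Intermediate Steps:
Z = ⅑ (Z = 1/((6 - 2) + 5) = 1/(4 + 5) = 1/9 = ⅑ ≈ 0.11111)
x = 251/36 (x = -((-40 + (2 + 10)) + ⅑)/4 = -((-40 + 12) + ⅑)/4 = -(-28 + ⅑)/4 = -¼*(-251/9) = 251/36 ≈ 6.9722)
T(-1) + x*(-38) = 6 + (251/36)*(-38) = 6 - 4769/18 = -4661/18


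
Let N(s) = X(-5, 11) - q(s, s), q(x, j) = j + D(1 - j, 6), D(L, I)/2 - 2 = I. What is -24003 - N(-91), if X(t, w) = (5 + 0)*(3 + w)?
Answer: -24148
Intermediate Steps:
X(t, w) = 15 + 5*w (X(t, w) = 5*(3 + w) = 15 + 5*w)
D(L, I) = 4 + 2*I
q(x, j) = 16 + j (q(x, j) = j + (4 + 2*6) = j + (4 + 12) = j + 16 = 16 + j)
N(s) = 54 - s (N(s) = (15 + 5*11) - (16 + s) = (15 + 55) + (-16 - s) = 70 + (-16 - s) = 54 - s)
-24003 - N(-91) = -24003 - (54 - 1*(-91)) = -24003 - (54 + 91) = -24003 - 1*145 = -24003 - 145 = -24148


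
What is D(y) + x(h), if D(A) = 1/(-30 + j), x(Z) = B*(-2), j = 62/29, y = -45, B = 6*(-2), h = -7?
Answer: 19363/808 ≈ 23.964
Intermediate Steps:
B = -12
j = 62/29 (j = 62*(1/29) = 62/29 ≈ 2.1379)
x(Z) = 24 (x(Z) = -12*(-2) = 24)
D(A) = -29/808 (D(A) = 1/(-30 + 62/29) = 1/(-808/29) = -29/808)
D(y) + x(h) = -29/808 + 24 = 19363/808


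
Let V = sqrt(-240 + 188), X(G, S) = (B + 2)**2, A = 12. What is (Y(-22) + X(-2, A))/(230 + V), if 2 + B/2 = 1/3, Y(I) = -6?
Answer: -2185/119142 + 19*I*sqrt(13)/119142 ≈ -0.018339 + 0.00057499*I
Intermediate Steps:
B = -10/3 (B = -4 + 2/3 = -10/3 ≈ -3.3333)
X(G, S) = 16/9 (X(G, S) = (-10/3 + 2)**2 = (-4/3)**2 = 16/9)
V = 2*I*sqrt(13) (V = sqrt(-52) = 2*I*sqrt(13) ≈ 7.2111*I)
(Y(-22) + X(-2, A))/(230 + V) = (-6 + 16/9)/(230 + 2*I*sqrt(13)) = -38/(9*(230 + 2*I*sqrt(13)))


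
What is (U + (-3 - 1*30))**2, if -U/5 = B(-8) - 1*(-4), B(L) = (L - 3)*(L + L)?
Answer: 870489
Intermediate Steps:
B(L) = 2*L*(-3 + L) (B(L) = (-3 + L)*(2*L) = 2*L*(-3 + L))
U = -900 (U = -5*(2*(-8)*(-3 - 8) - 1*(-4)) = -5*(2*(-8)*(-11) + 4) = -5*(176 + 4) = -5*180 = -900)
(U + (-3 - 1*30))**2 = (-900 + (-3 - 1*30))**2 = (-900 + (-3 - 30))**2 = (-900 - 33)**2 = (-933)**2 = 870489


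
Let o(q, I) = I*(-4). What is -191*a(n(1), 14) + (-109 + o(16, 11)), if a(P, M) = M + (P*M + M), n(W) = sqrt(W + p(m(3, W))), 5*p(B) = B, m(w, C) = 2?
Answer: -5501 - 2674*sqrt(35)/5 ≈ -8664.9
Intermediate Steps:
p(B) = B/5
o(q, I) = -4*I
n(W) = sqrt(2/5 + W) (n(W) = sqrt(W + (1/5)*2) = sqrt(W + 2/5) = sqrt(2/5 + W))
a(P, M) = 2*M + M*P (a(P, M) = M + (M*P + M) = M + (M + M*P) = 2*M + M*P)
-191*a(n(1), 14) + (-109 + o(16, 11)) = -2674*(2 + sqrt(10 + 25*1)/5) + (-109 - 4*11) = -2674*(2 + sqrt(10 + 25)/5) + (-109 - 44) = -2674*(2 + sqrt(35)/5) - 153 = -191*(28 + 14*sqrt(35)/5) - 153 = (-5348 - 2674*sqrt(35)/5) - 153 = -5501 - 2674*sqrt(35)/5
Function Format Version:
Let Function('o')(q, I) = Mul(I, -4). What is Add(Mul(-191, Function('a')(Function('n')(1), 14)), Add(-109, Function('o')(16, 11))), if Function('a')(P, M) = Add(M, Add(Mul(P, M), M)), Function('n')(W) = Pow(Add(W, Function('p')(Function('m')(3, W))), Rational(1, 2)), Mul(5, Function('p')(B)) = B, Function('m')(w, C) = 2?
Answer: Add(-5501, Mul(Rational(-2674, 5), Pow(35, Rational(1, 2)))) ≈ -8664.9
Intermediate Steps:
Function('p')(B) = Mul(Rational(1, 5), B)
Function('o')(q, I) = Mul(-4, I)
Function('n')(W) = Pow(Add(Rational(2, 5), W), Rational(1, 2)) (Function('n')(W) = Pow(Add(W, Mul(Rational(1, 5), 2)), Rational(1, 2)) = Pow(Add(W, Rational(2, 5)), Rational(1, 2)) = Pow(Add(Rational(2, 5), W), Rational(1, 2)))
Function('a')(P, M) = Add(Mul(2, M), Mul(M, P)) (Function('a')(P, M) = Add(M, Add(Mul(M, P), M)) = Add(M, Add(M, Mul(M, P))) = Add(Mul(2, M), Mul(M, P)))
Add(Mul(-191, Function('a')(Function('n')(1), 14)), Add(-109, Function('o')(16, 11))) = Add(Mul(-191, Mul(14, Add(2, Mul(Rational(1, 5), Pow(Add(10, Mul(25, 1)), Rational(1, 2)))))), Add(-109, Mul(-4, 11))) = Add(Mul(-191, Mul(14, Add(2, Mul(Rational(1, 5), Pow(Add(10, 25), Rational(1, 2)))))), Add(-109, -44)) = Add(Mul(-191, Mul(14, Add(2, Mul(Rational(1, 5), Pow(35, Rational(1, 2)))))), -153) = Add(Mul(-191, Add(28, Mul(Rational(14, 5), Pow(35, Rational(1, 2))))), -153) = Add(Add(-5348, Mul(Rational(-2674, 5), Pow(35, Rational(1, 2)))), -153) = Add(-5501, Mul(Rational(-2674, 5), Pow(35, Rational(1, 2))))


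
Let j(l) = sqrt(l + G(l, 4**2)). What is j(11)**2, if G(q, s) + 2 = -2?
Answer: 7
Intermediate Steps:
G(q, s) = -4 (G(q, s) = -2 - 2 = -4)
j(l) = sqrt(-4 + l) (j(l) = sqrt(l - 4) = sqrt(-4 + l))
j(11)**2 = (sqrt(-4 + 11))**2 = (sqrt(7))**2 = 7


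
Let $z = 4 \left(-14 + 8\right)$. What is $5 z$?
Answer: $-120$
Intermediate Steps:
$z = -24$ ($z = 4 \left(-6\right) = -24$)
$5 z = 5 \left(-24\right) = -120$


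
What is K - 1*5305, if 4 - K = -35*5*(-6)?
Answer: -6351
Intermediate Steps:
K = -1046 (K = 4 - (-35*5)*(-6) = 4 - (-175)*(-6) = 4 - 1*1050 = 4 - 1050 = -1046)
K - 1*5305 = -1046 - 1*5305 = -1046 - 5305 = -6351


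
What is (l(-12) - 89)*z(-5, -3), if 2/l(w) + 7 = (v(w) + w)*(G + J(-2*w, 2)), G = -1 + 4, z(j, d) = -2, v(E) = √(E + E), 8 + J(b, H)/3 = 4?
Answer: 2161406/12145 - 72*I*√6/12145 ≈ 177.97 - 0.014521*I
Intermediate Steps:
J(b, H) = -12 (J(b, H) = -24 + 3*4 = -24 + 12 = -12)
v(E) = √2*√E (v(E) = √(2*E) = √2*√E)
G = 3
l(w) = 2/(-7 - 9*w - 9*√2*√w) (l(w) = 2/(-7 + (√2*√w + w)*(3 - 12)) = 2/(-7 + (w + √2*√w)*(-9)) = 2/(-7 + (-9*w - 9*√2*√w)) = 2/(-7 - 9*w - 9*√2*√w))
(l(-12) - 89)*z(-5, -3) = (2/(-7 - 9*(-12) - 9*√2*√(-12)) - 89)*(-2) = (2/(-7 + 108 - 9*√2*2*I*√3) - 89)*(-2) = (2/(-7 + 108 - 18*I*√6) - 89)*(-2) = (2/(101 - 18*I*√6) - 89)*(-2) = (-89 + 2/(101 - 18*I*√6))*(-2) = 178 - 4/(101 - 18*I*√6)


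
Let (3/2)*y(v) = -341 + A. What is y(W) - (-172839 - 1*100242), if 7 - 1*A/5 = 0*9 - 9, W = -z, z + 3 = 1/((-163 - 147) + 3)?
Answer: 272907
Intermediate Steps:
z = -922/307 (z = -3 + 1/((-163 - 147) + 3) = -3 + 1/(-310 + 3) = -3 + 1/(-307) = -3 - 1/307 = -922/307 ≈ -3.0033)
W = 922/307 (W = -1*(-922/307) = 922/307 ≈ 3.0033)
A = 80 (A = 35 - 5*(0*9 - 9) = 35 - 5*(0 - 9) = 35 - 5*(-9) = 35 + 45 = 80)
y(v) = -174 (y(v) = 2*(-341 + 80)/3 = (⅔)*(-261) = -174)
y(W) - (-172839 - 1*100242) = -174 - (-172839 - 1*100242) = -174 - (-172839 - 100242) = -174 - 1*(-273081) = -174 + 273081 = 272907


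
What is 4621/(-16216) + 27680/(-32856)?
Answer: -75085807/66599112 ≈ -1.1274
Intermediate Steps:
4621/(-16216) + 27680/(-32856) = 4621*(-1/16216) + 27680*(-1/32856) = -4621/16216 - 3460/4107 = -75085807/66599112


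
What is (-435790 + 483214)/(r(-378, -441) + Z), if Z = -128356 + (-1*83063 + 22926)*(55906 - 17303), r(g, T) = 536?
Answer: -15808/773865477 ≈ -2.0427e-5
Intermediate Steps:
Z = -2321596967 (Z = -128356 + (-83063 + 22926)*38603 = -128356 - 60137*38603 = -128356 - 2321468611 = -2321596967)
(-435790 + 483214)/(r(-378, -441) + Z) = (-435790 + 483214)/(536 - 2321596967) = 47424/(-2321596431) = 47424*(-1/2321596431) = -15808/773865477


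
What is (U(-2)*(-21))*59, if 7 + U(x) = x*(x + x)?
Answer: -1239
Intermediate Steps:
U(x) = -7 + 2*x² (U(x) = -7 + x*(x + x) = -7 + x*(2*x) = -7 + 2*x²)
(U(-2)*(-21))*59 = ((-7 + 2*(-2)²)*(-21))*59 = ((-7 + 2*4)*(-21))*59 = ((-7 + 8)*(-21))*59 = (1*(-21))*59 = -21*59 = -1239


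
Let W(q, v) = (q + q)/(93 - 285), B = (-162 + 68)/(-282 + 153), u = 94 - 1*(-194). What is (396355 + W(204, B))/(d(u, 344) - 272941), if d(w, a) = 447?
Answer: -3170823/2179952 ≈ -1.4545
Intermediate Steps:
u = 288 (u = 94 + 194 = 288)
B = 94/129 (B = -94/(-129) = -94*(-1/129) = 94/129 ≈ 0.72868)
W(q, v) = -q/96 (W(q, v) = (2*q)/(-192) = (2*q)*(-1/192) = -q/96)
(396355 + W(204, B))/(d(u, 344) - 272941) = (396355 - 1/96*204)/(447 - 272941) = (396355 - 17/8)/(-272494) = (3170823/8)*(-1/272494) = -3170823/2179952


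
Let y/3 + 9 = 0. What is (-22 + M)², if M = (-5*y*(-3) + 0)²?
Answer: 26896984009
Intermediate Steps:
y = -27 (y = -27 + 3*0 = -27 + 0 = -27)
M = 164025 (M = (-5*(-27)*(-3) + 0)² = (135*(-3) + 0)² = (-405 + 0)² = (-405)² = 164025)
(-22 + M)² = (-22 + 164025)² = 164003² = 26896984009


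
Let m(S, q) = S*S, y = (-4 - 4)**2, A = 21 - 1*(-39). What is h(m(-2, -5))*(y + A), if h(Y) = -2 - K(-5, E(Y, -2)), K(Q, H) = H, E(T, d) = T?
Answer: -744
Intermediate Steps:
A = 60 (A = 21 + 39 = 60)
y = 64 (y = (-8)**2 = 64)
m(S, q) = S**2
h(Y) = -2 - Y
h(m(-2, -5))*(y + A) = (-2 - 1*(-2)**2)*(64 + 60) = (-2 - 1*4)*124 = (-2 - 4)*124 = -6*124 = -744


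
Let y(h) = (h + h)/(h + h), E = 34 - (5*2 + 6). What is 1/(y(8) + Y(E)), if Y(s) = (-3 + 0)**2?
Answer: 1/10 ≈ 0.10000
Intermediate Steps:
E = 18 (E = 34 - (10 + 6) = 34 - 1*16 = 34 - 16 = 18)
y(h) = 1 (y(h) = (2*h)/((2*h)) = (2*h)*(1/(2*h)) = 1)
Y(s) = 9 (Y(s) = (-3)**2 = 9)
1/(y(8) + Y(E)) = 1/(1 + 9) = 1/10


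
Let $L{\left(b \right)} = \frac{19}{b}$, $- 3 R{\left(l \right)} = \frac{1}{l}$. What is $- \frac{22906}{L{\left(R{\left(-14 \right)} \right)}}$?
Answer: $- \frac{11453}{399} \approx -28.704$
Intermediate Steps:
$R{\left(l \right)} = - \frac{1}{3 l}$
$- \frac{22906}{L{\left(R{\left(-14 \right)} \right)}} = - \frac{22906}{19 \frac{1}{\left(- \frac{1}{3}\right) \frac{1}{-14}}} = - \frac{22906}{19 \frac{1}{\left(- \frac{1}{3}\right) \left(- \frac{1}{14}\right)}} = - \frac{22906}{19 \frac{1}{\frac{1}{42}}} = - \frac{22906}{19 \cdot 42} = - \frac{22906}{798} = \left(-22906\right) \frac{1}{798} = - \frac{11453}{399}$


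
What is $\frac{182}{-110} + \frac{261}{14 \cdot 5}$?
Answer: $\frac{1597}{770} \approx 2.074$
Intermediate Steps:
$\frac{182}{-110} + \frac{261}{14 \cdot 5} = 182 \left(- \frac{1}{110}\right) + \frac{261}{70} = - \frac{91}{55} + 261 \cdot \frac{1}{70} = - \frac{91}{55} + \frac{261}{70} = \frac{1597}{770}$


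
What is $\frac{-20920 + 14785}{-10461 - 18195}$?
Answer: $\frac{2045}{9552} \approx 0.21409$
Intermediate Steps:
$\frac{-20920 + 14785}{-10461 - 18195} = - \frac{6135}{-28656} = \left(-6135\right) \left(- \frac{1}{28656}\right) = \frac{2045}{9552}$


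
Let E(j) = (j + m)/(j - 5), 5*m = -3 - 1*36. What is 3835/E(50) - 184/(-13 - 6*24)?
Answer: 135510199/33127 ≈ 4090.6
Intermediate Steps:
m = -39/5 (m = (-3 - 1*36)/5 = (-3 - 36)/5 = (1/5)*(-39) = -39/5 ≈ -7.8000)
E(j) = (-39/5 + j)/(-5 + j) (E(j) = (j - 39/5)/(j - 5) = (-39/5 + j)/(-5 + j))
3835/E(50) - 184/(-13 - 6*24) = 3835/(((-39/5 + 50)/(-5 + 50))) - 184/(-13 - 6*24) = 3835/(((211/5)/45)) - 184/(-13 - 144) = 3835/(((1/45)*(211/5))) - 184/(-157) = 3835/(211/225) - 184*(-1/157) = 3835*(225/211) + 184/157 = 862875/211 + 184/157 = 135510199/33127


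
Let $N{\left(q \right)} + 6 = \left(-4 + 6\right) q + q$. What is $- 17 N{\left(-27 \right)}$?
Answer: $1479$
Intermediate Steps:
$N{\left(q \right)} = -6 + 3 q$ ($N{\left(q \right)} = -6 + \left(\left(-4 + 6\right) q + q\right) = -6 + \left(2 q + q\right) = -6 + 3 q$)
$- 17 N{\left(-27 \right)} = - 17 \left(-6 + 3 \left(-27\right)\right) = - 17 \left(-6 - 81\right) = \left(-17\right) \left(-87\right) = 1479$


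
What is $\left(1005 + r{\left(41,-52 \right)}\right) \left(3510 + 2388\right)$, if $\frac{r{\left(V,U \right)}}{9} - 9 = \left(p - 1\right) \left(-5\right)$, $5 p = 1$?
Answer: $6617556$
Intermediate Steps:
$p = \frac{1}{5}$ ($p = \frac{1}{5} \cdot 1 = \frac{1}{5} \approx 0.2$)
$r{\left(V,U \right)} = 117$ ($r{\left(V,U \right)} = 81 + 9 \left(\frac{1}{5} - 1\right) \left(-5\right) = 81 + 9 \left(\left(- \frac{4}{5}\right) \left(-5\right)\right) = 81 + 9 \cdot 4 = 81 + 36 = 117$)
$\left(1005 + r{\left(41,-52 \right)}\right) \left(3510 + 2388\right) = \left(1005 + 117\right) \left(3510 + 2388\right) = 1122 \cdot 5898 = 6617556$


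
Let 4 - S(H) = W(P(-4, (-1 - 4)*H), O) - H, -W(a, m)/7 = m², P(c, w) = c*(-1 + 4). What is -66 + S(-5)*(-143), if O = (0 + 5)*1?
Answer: -24948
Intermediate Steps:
P(c, w) = 3*c (P(c, w) = c*3 = 3*c)
O = 5 (O = 5*1 = 5)
W(a, m) = -7*m²
S(H) = 179 + H (S(H) = 4 - (-7*5² - H) = 4 - (-7*25 - H) = 4 - (-175 - H) = 4 + (175 + H) = 179 + H)
-66 + S(-5)*(-143) = -66 + (179 - 5)*(-143) = -66 + 174*(-143) = -66 - 24882 = -24948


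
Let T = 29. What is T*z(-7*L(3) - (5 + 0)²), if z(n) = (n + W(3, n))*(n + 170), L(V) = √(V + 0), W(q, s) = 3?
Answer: -88247 - 24969*√3 ≈ -1.3149e+5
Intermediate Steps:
L(V) = √V
z(n) = (3 + n)*(170 + n) (z(n) = (n + 3)*(n + 170) = (3 + n)*(170 + n))
T*z(-7*L(3) - (5 + 0)²) = 29*(510 + (-7*√3 - (5 + 0)²)² + 173*(-7*√3 - (5 + 0)²)) = 29*(510 + (-7*√3 - 1*5²)² + 173*(-7*√3 - 1*5²)) = 29*(510 + (-7*√3 - 1*25)² + 173*(-7*√3 - 1*25)) = 29*(510 + (-7*√3 - 25)² + 173*(-7*√3 - 25)) = 29*(510 + (-25 - 7*√3)² + 173*(-25 - 7*√3)) = 29*(510 + (-25 - 7*√3)² + (-4325 - 1211*√3)) = 29*(-3815 + (-25 - 7*√3)² - 1211*√3) = -110635 - 35119*√3 + 29*(-25 - 7*√3)²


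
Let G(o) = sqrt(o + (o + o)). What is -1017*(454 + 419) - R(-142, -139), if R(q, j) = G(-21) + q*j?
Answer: -907579 - 3*I*sqrt(7) ≈ -9.0758e+5 - 7.9373*I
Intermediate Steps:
G(o) = sqrt(3)*sqrt(o) (G(o) = sqrt(o + 2*o) = sqrt(3*o) = sqrt(3)*sqrt(o))
R(q, j) = j*q + 3*I*sqrt(7) (R(q, j) = sqrt(3)*sqrt(-21) + q*j = sqrt(3)*(I*sqrt(21)) + j*q = 3*I*sqrt(7) + j*q = j*q + 3*I*sqrt(7))
-1017*(454 + 419) - R(-142, -139) = -1017*(454 + 419) - (-139*(-142) + 3*I*sqrt(7)) = -1017*873 - (19738 + 3*I*sqrt(7)) = -887841 + (-19738 - 3*I*sqrt(7)) = -907579 - 3*I*sqrt(7)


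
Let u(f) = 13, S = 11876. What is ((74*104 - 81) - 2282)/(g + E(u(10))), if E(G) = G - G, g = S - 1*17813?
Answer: -5333/5937 ≈ -0.89826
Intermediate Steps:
g = -5937 (g = 11876 - 1*17813 = 11876 - 17813 = -5937)
E(G) = 0
((74*104 - 81) - 2282)/(g + E(u(10))) = ((74*104 - 81) - 2282)/(-5937 + 0) = ((7696 - 81) - 2282)/(-5937) = (7615 - 2282)*(-1/5937) = 5333*(-1/5937) = -5333/5937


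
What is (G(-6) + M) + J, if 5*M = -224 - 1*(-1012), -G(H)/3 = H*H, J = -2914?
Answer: -14322/5 ≈ -2864.4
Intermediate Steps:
G(H) = -3*H² (G(H) = -3*H*H = -3*H²)
M = 788/5 (M = (-224 - 1*(-1012))/5 = (-224 + 1012)/5 = (⅕)*788 = 788/5 ≈ 157.60)
(G(-6) + M) + J = (-3*(-6)² + 788/5) - 2914 = (-3*36 + 788/5) - 2914 = (-108 + 788/5) - 2914 = 248/5 - 2914 = -14322/5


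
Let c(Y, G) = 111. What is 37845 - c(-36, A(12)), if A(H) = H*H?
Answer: 37734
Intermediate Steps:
A(H) = H**2
37845 - c(-36, A(12)) = 37845 - 1*111 = 37845 - 111 = 37734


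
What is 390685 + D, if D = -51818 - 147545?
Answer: 191322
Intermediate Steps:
D = -199363
390685 + D = 390685 - 199363 = 191322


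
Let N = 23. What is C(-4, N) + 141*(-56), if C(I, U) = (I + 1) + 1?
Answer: -7898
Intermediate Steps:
C(I, U) = 2 + I (C(I, U) = (1 + I) + 1 = 2 + I)
C(-4, N) + 141*(-56) = (2 - 4) + 141*(-56) = -2 - 7896 = -7898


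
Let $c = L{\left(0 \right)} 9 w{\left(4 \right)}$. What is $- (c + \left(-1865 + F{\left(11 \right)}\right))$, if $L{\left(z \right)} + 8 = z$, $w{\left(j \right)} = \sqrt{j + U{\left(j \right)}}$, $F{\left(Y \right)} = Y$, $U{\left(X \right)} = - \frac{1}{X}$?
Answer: $1854 + 36 \sqrt{15} \approx 1993.4$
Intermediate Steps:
$w{\left(j \right)} = \sqrt{j - \frac{1}{j}}$
$L{\left(z \right)} = -8 + z$
$c = - 36 \sqrt{15}$ ($c = \left(-8 + 0\right) 9 \sqrt{4 - \frac{1}{4}} = \left(-8\right) 9 \sqrt{4 - \frac{1}{4}} = - 72 \sqrt{4 - \frac{1}{4}} = - 72 \sqrt{\frac{15}{4}} = - 72 \frac{\sqrt{15}}{2} = - 36 \sqrt{15} \approx -139.43$)
$- (c + \left(-1865 + F{\left(11 \right)}\right)) = - (- 36 \sqrt{15} + \left(-1865 + 11\right)) = - (- 36 \sqrt{15} - 1854) = - (-1854 - 36 \sqrt{15}) = 1854 + 36 \sqrt{15}$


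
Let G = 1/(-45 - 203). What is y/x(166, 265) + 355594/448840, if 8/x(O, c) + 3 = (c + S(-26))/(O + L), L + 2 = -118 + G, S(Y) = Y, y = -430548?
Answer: -302562641455891/2559958940 ≈ -1.1819e+5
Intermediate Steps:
G = -1/248 (G = 1/(-248) = -1/248 ≈ -0.0040323)
L = -29761/248 (L = -2 + (-118 - 1/248) = -2 - 29265/248 = -29761/248 ≈ -120.00)
x(O, c) = 8/(-3 + (-26 + c)/(-29761/248 + O)) (x(O, c) = 8/(-3 + (c - 26)/(O - 29761/248)) = 8/(-3 + (-26 + c)/(-29761/248 + O)))
y/x(166, 265) + 355594/448840 = -430548*(-82835 - 248*265 + 744*166)/(8*(29761 - 248*166)) + 355594/448840 = -430548*(-82835 - 65720 + 123504)/(8*(29761 - 41168)) + 355594*(1/448840) = -430548/(8*(-11407)/(-25051)) + 177797/224420 = -430548/(8*(-1/25051)*(-11407)) + 177797/224420 = -430548/91256/25051 + 177797/224420 = -430548*25051/91256 + 177797/224420 = -2696414487/22814 + 177797/224420 = -302562641455891/2559958940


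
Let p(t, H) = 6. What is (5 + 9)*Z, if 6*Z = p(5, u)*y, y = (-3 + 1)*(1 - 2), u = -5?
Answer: 28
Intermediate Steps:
y = 2 (y = -2*(-1) = 2)
Z = 2 (Z = (6*2)/6 = (⅙)*12 = 2)
(5 + 9)*Z = (5 + 9)*2 = 14*2 = 28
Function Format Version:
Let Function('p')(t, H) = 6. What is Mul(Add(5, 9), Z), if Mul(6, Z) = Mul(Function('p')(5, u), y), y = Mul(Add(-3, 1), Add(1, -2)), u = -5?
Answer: 28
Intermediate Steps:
y = 2 (y = Mul(-2, -1) = 2)
Z = 2 (Z = Mul(Rational(1, 6), Mul(6, 2)) = Mul(Rational(1, 6), 12) = 2)
Mul(Add(5, 9), Z) = Mul(Add(5, 9), 2) = Mul(14, 2) = 28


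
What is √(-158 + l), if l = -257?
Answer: I*√415 ≈ 20.372*I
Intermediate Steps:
√(-158 + l) = √(-158 - 257) = √(-415) = I*√415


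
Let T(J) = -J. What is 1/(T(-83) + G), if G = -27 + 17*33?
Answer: 1/617 ≈ 0.0016207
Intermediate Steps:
G = 534 (G = -27 + 561 = 534)
1/(T(-83) + G) = 1/(-1*(-83) + 534) = 1/(83 + 534) = 1/617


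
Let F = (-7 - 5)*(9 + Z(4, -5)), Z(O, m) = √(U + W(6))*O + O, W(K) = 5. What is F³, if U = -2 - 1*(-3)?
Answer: -10266048 - 4167936*√6 ≈ -2.0475e+7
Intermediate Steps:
U = 1 (U = -2 + 3 = 1)
Z(O, m) = O + O*√6 (Z(O, m) = √(1 + 5)*O + O = √6*O + O = O*√6 + O = O + O*√6)
F = -156 - 48*√6 (F = (-7 - 5)*(9 + 4*(1 + √6)) = -12*(9 + (4 + 4*√6)) = -12*(13 + 4*√6) = -156 - 48*√6 ≈ -273.58)
F³ = (-156 - 48*√6)³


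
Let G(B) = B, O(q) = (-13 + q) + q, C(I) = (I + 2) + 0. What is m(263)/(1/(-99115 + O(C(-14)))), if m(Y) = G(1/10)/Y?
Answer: -49576/1315 ≈ -37.700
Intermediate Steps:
C(I) = 2 + I (C(I) = (2 + I) + 0 = 2 + I)
O(q) = -13 + 2*q
m(Y) = 1/(10*Y)
m(263)/(1/(-99115 + O(C(-14)))) = ((⅒)/263)/(1/(-99115 + (-13 + 2*(2 - 14)))) = ((⅒)*(1/263))/(1/(-99115 + (-13 + 2*(-12)))) = 1/(2630*(1/(-99115 + (-13 - 24)))) = 1/(2630*(1/(-99115 - 37))) = 1/(2630*(1/(-99152))) = 1/(2630*(-1/99152)) = (1/2630)*(-99152) = -49576/1315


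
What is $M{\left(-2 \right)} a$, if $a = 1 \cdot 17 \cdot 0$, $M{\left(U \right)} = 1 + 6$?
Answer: $0$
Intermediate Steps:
$M{\left(U \right)} = 7$
$a = 0$ ($a = 17 \cdot 0 = 0$)
$M{\left(-2 \right)} a = 7 \cdot 0 = 0$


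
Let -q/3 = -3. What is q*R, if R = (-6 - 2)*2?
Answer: -144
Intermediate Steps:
q = 9 (q = -3*(-3) = 9)
R = -16 (R = -8*2 = -16)
q*R = 9*(-16) = -144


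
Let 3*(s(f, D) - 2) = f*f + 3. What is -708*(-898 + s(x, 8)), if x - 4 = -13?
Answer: 614544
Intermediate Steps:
x = -9 (x = 4 - 13 = -9)
s(f, D) = 3 + f**2/3 (s(f, D) = 2 + (f*f + 3)/3 = 2 + (f**2 + 3)/3 = 2 + (3 + f**2)/3 = 2 + (1 + f**2/3) = 3 + f**2/3)
-708*(-898 + s(x, 8)) = -708*(-898 + (3 + (1/3)*(-9)**2)) = -708*(-898 + (3 + (1/3)*81)) = -708*(-898 + (3 + 27)) = -708*(-898 + 30) = -708*(-868) = 614544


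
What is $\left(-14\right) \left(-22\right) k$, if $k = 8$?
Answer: $2464$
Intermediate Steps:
$\left(-14\right) \left(-22\right) k = \left(-14\right) \left(-22\right) 8 = 308 \cdot 8 = 2464$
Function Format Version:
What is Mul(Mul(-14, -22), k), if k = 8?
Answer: 2464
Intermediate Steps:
Mul(Mul(-14, -22), k) = Mul(Mul(-14, -22), 8) = Mul(308, 8) = 2464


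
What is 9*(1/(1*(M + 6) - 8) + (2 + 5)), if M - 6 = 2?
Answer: 129/2 ≈ 64.500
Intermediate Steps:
M = 8 (M = 6 + 2 = 8)
9*(1/(1*(M + 6) - 8) + (2 + 5)) = 9*(1/(1*(8 + 6) - 8) + (2 + 5)) = 9*(1/(1*14 - 8) + 7) = 9*(1/(14 - 8) + 7) = 9*(1/6 + 7) = 9*(43/6) = 129/2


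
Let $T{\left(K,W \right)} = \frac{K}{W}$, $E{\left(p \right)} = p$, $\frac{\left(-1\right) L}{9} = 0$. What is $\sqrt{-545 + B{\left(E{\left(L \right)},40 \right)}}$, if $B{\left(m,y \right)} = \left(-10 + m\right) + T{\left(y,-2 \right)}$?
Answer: $5 i \sqrt{23} \approx 23.979 i$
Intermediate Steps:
$L = 0$ ($L = \left(-9\right) 0 = 0$)
$B{\left(m,y \right)} = -10 + m - \frac{y}{2}$ ($B{\left(m,y \right)} = \left(-10 + m\right) + \frac{y}{-2} = \left(-10 + m\right) + y \left(- \frac{1}{2}\right) = \left(-10 + m\right) - \frac{y}{2} = -10 + m - \frac{y}{2}$)
$\sqrt{-545 + B{\left(E{\left(L \right)},40 \right)}} = \sqrt{-545 - 30} = \sqrt{-575} = 5 i \sqrt{23}$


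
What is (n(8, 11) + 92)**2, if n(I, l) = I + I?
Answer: 11664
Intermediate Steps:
n(I, l) = 2*I
(n(8, 11) + 92)**2 = (2*8 + 92)**2 = (16 + 92)**2 = 108**2 = 11664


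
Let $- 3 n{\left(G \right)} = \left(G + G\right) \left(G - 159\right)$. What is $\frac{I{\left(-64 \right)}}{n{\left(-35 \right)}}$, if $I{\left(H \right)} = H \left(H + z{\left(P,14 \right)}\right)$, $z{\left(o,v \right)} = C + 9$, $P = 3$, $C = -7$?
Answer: $- \frac{2976}{3395} \approx -0.87658$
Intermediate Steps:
$z{\left(o,v \right)} = 2$ ($z{\left(o,v \right)} = -7 + 9 = 2$)
$I{\left(H \right)} = H \left(2 + H\right)$ ($I{\left(H \right)} = H \left(H + 2\right) = H \left(2 + H\right)$)
$n{\left(G \right)} = - \frac{2 G \left(-159 + G\right)}{3}$ ($n{\left(G \right)} = - \frac{\left(G + G\right) \left(G - 159\right)}{3} = - \frac{2 G \left(-159 + G\right)}{3}$)
$\frac{I{\left(-64 \right)}}{n{\left(-35 \right)}} = \frac{\left(-64\right) \left(2 - 64\right)}{\frac{2}{3} \left(-35\right) \left(159 - -35\right)} = \frac{\left(-64\right) \left(-62\right)}{\frac{2}{3} \left(-35\right) \left(159 + 35\right)} = \frac{3968}{\frac{2}{3} \left(-35\right) 194} = \frac{3968}{- \frac{13580}{3}} = 3968 \left(- \frac{3}{13580}\right) = - \frac{2976}{3395}$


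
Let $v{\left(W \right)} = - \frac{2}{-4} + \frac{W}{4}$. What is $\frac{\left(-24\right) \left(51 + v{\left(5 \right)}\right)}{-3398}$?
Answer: $\frac{633}{1699} \approx 0.37257$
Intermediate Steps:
$v{\left(W \right)} = \frac{1}{2} + \frac{W}{4}$ ($v{\left(W \right)} = \left(-2\right) \left(- \frac{1}{4}\right) + W \frac{1}{4} = \frac{1}{2} + \frac{W}{4}$)
$\frac{\left(-24\right) \left(51 + v{\left(5 \right)}\right)}{-3398} = \frac{\left(-24\right) \left(51 + \left(\frac{1}{2} + \frac{1}{4} \cdot 5\right)\right)}{-3398} = - 24 \left(51 + \left(\frac{1}{2} + \frac{5}{4}\right)\right) \left(- \frac{1}{3398}\right) = - 24 \left(51 + \frac{7}{4}\right) \left(- \frac{1}{3398}\right) = \left(-24\right) \frac{211}{4} \left(- \frac{1}{3398}\right) = \left(-1266\right) \left(- \frac{1}{3398}\right) = \frac{633}{1699}$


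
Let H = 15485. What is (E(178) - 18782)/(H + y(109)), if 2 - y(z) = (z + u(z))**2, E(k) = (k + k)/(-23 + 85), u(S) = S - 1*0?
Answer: 582064/993147 ≈ 0.58608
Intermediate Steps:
u(S) = S (u(S) = S + 0 = S)
E(k) = k/31 (E(k) = (2*k)/62 = (2*k)*(1/62) = k/31)
y(z) = 2 - 4*z**2 (y(z) = 2 - (z + z)**2 = 2 - (2*z)**2 = 2 - 4*z**2)
(E(178) - 18782)/(H + y(109)) = ((1/31)*178 - 18782)/(15485 + (2 - 4*109**2)) = (178/31 - 18782)/(15485 + (2 - 4*11881)) = -582064/(31*(15485 + (2 - 47524))) = -582064/(31*(15485 - 47522)) = -582064/31/(-32037) = -582064/31*(-1/32037) = 582064/993147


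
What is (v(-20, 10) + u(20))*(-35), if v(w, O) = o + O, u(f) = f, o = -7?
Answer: -805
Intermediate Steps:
v(w, O) = -7 + O
(v(-20, 10) + u(20))*(-35) = ((-7 + 10) + 20)*(-35) = (3 + 20)*(-35) = 23*(-35) = -805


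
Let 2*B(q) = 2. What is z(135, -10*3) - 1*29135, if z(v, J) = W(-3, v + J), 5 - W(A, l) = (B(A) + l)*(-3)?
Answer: -28812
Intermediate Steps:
B(q) = 1 (B(q) = (½)*2 = 1)
W(A, l) = 8 + 3*l (W(A, l) = 5 - (1 + l)*(-3) = 5 - (-3 - 3*l) = 5 + (3 + 3*l) = 8 + 3*l)
z(v, J) = 8 + 3*J + 3*v (z(v, J) = 8 + 3*(v + J) = 8 + 3*(J + v) = 8 + (3*J + 3*v) = 8 + 3*J + 3*v)
z(135, -10*3) - 1*29135 = (8 + 3*(-10*3) + 3*135) - 1*29135 = (8 + 3*(-30) + 405) - 29135 = (8 - 90 + 405) - 29135 = 323 - 29135 = -28812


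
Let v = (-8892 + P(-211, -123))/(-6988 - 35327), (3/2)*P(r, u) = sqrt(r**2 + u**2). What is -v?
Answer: -228/1085 + 2*sqrt(2386)/25389 ≈ -0.20629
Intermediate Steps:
P(r, u) = 2*sqrt(r**2 + u**2)/3
v = 228/1085 - 2*sqrt(2386)/25389 (v = (-8892 + 2*sqrt((-211)**2 + (-123)**2)/3)/(-6988 - 35327) = (-8892 + 2*sqrt(44521 + 15129)/3)/(-42315) = (-8892 + 2*sqrt(59650)/3)*(-1/42315) = (-8892 + 2*(5*sqrt(2386))/3)*(-1/42315) = (-8892 + 10*sqrt(2386)/3)*(-1/42315) = 228/1085 - 2*sqrt(2386)/25389 ≈ 0.20629)
-v = -(228/1085 - 2*sqrt(2386)/25389) = -228/1085 + 2*sqrt(2386)/25389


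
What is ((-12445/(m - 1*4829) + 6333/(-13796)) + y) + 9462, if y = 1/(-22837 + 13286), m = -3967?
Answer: 1370957751051041/144876272802 ≈ 9463.0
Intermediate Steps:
y = -1/9551 (y = 1/(-9551) = -1/9551 ≈ -0.00010470)
((-12445/(m - 1*4829) + 6333/(-13796)) + y) + 9462 = ((-12445/(-3967 - 1*4829) + 6333/(-13796)) - 1/9551) + 9462 = ((-12445/(-3967 - 4829) + 6333*(-1/13796)) - 1/9551) + 9462 = ((-12445/(-8796) - 6333/13796) - 1/9551) + 9462 = ((-12445*(-1/8796) - 6333/13796) - 1/9551) + 9462 = ((12445/8796 - 6333/13796) - 1/9551) + 9462 = (14498269/15168702 - 1/9551) + 9462 = 138457798517/144876272802 + 9462 = 1370957751051041/144876272802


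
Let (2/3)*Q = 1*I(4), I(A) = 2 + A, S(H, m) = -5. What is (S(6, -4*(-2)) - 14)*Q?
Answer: -171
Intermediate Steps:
Q = 9 (Q = 3*(1*(2 + 4))/2 = 3*(1*6)/2 = (3/2)*6 = 9)
(S(6, -4*(-2)) - 14)*Q = (-5 - 14)*9 = -19*9 = -171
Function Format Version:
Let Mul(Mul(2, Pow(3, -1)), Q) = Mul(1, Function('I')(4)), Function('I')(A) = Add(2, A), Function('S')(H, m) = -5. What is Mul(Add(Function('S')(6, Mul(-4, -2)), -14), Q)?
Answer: -171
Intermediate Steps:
Q = 9 (Q = Mul(Rational(3, 2), Mul(1, Add(2, 4))) = Mul(Rational(3, 2), Mul(1, 6)) = Mul(Rational(3, 2), 6) = 9)
Mul(Add(Function('S')(6, Mul(-4, -2)), -14), Q) = Mul(Add(-5, -14), 9) = Mul(-19, 9) = -171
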